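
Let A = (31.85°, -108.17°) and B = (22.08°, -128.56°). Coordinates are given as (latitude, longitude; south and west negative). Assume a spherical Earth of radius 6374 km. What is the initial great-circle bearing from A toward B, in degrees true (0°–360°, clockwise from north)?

246.7°

N = sin Δλ·cos φ₂ = -0.3229;  D = cos φ₁ sin φ₂ − sin φ₁ cos φ₂ cos Δλ = -0.1391
initial course = atan2(N, D) = 246.70°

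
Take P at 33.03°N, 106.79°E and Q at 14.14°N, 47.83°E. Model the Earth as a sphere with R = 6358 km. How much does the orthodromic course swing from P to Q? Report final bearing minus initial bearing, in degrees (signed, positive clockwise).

At departure: θ₁ = atan2(sin Δλ cos φ₂, cos φ₁ sin φ₂ − sin φ₁ cos φ₂ cos Δλ) = 265.34°
At arrival: θ₂ = atan2(sin Δλ cos φ₁, −cos φ₂ sin φ₁ + sin φ₂ cos φ₁ cos Δλ) = 239.51°
Δθ = θ₂ − θ₁ = -25.8°

-25.8°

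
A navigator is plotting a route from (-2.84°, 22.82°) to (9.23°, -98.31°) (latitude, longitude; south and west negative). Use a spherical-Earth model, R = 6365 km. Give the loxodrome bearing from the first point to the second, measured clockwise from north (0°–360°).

275.7°

Meridional parts: M(φ₁)=-0.0496, M(φ₂)=+0.1618 → ΔM = +0.2114;  Δλ = -2.1141 rad
tan C = Δλ / ΔM = -10.0014 → C = 275.71°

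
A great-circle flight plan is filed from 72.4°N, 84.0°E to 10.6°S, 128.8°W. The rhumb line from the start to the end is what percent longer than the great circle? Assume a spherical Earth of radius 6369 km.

15.5%

Great circle: σ = 2.0099 rad → d_gc = Rσ = 12801.3 km
Rhumb: Δφ = -1.4486, Δλ = +2.5691, Δψ = -2.0516, q = Δφ/Δψ = 0.7061 → d_rh = R√(Δφ²+q²Δλ²) = 14785.3 km
Excess = (14785.3 − 12801.3) / 12801.3 = 1984.0 / 12801.3 = 15.50% ≈ 15.5%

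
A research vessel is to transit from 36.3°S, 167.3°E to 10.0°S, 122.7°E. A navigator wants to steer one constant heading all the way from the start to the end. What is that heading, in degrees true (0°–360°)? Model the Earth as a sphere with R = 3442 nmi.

Δψ = ln[tan(π/4+φ₂/2)/tan(π/4+φ₁/2)] = +0.5053
Δλ = -0.7784 rad (taken the short way round)
course = atan2(Δλ, Δψ) = 302.99°

303.0°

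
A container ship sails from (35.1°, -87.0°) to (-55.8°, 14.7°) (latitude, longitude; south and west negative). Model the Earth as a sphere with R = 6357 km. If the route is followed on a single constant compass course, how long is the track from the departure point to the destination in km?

Δψ = ln[tan(π/4+φ₂/2)/tan(π/4+φ₁/2)] = -1.8338;  Δφ = -1.5865 rad,  Δλ = +1.7750 rad
q = Δφ/Δψ = 0.8651
d = R·√(Δφ² + q²Δλ²) = 6357·2.20798 = 14036 km

14036 km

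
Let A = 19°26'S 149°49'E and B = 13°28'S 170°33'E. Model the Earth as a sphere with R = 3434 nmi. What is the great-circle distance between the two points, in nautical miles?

1243 nmi

cos σ = sin φ₁ sin φ₂ + cos φ₁ cos φ₂ cos Δλ
      = sin(-19.43°)sin(-13.47°) + cos(-19.43°)cos(-13.47°)cos(20.73°) = 0.9352
σ = 20.741° → d = Rσ = 3434·0.36200 = 1243 nmi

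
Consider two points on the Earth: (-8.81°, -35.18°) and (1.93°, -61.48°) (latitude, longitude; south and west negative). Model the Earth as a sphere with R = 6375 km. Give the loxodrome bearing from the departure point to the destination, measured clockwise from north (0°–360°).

292.3°

Δψ = ln[tan(π/4+φ₂/2)/tan(π/4+φ₁/2)] = +0.1881
Δλ = -0.4590 rad (taken the short way round)
course = atan2(Δλ, Δψ) = 292.28°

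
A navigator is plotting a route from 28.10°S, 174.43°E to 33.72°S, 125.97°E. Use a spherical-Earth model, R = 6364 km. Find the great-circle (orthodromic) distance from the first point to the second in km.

4618 km

cos σ = sin φ₁ sin φ₂ + cos φ₁ cos φ₂ cos Δλ
      = sin(-28.10°)sin(-33.72°) + cos(-28.10°)cos(-33.72°)cos(-48.46°) = 0.7480
σ = 41.580° → d = Rσ = 6364·0.72570 = 4618 km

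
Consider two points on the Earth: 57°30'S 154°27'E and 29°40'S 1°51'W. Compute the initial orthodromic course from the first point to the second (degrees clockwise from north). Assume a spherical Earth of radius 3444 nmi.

200.4°

θ = atan2( sin Δλ·cos φ₂ ,  cos φ₁ sin φ₂ − sin φ₁ cos φ₂ cos Δλ )
  = atan2(-0.3493, -0.9370) = 200.44°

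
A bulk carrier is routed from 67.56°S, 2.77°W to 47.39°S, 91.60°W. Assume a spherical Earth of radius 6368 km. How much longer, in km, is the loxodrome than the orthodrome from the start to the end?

416 km

Great circle: cos σ = sin φ₁ sin φ₂ + cos φ₁ cos φ₂ cos Δλ,  σ = 0.8155 rad → d_gc = 5192.9 km
Rhumb line: Δψ = +0.6760, q = Δφ/Δψ = 0.5208, d_rh = R√(Δφ²+q²Δλ²) = 5608.9 km
Excess = 5608.9 − 5192.9 = 416.0 ≈ 416 km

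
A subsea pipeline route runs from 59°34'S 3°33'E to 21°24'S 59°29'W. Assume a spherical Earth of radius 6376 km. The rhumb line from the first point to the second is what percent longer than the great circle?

Great circle: σ = 1.0140 rad → d_gc = Rσ = 6465.3 km
Rhumb: Δφ = +0.6661, Δλ = -1.1001, Δψ = +0.9194, q = Δφ/Δψ = 0.7245 → d_rh = R√(Δφ²+q²Δλ²) = 6623.2 km
Excess = (6623.2 − 6465.3) / 6465.3 = 157.9 / 6465.3 = 2.44% ≈ 2.4%

2.4%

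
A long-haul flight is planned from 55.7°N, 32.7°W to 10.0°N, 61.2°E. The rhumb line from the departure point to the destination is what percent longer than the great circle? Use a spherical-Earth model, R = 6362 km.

Great circle: σ = 1.4649 rad → d_gc = Rσ = 9319.7 km
Rhumb: Δφ = -0.7976, Δλ = +1.6389, Δψ = -1.0003, q = Δφ/Δψ = 0.7974 → d_rh = R√(Δφ²+q²Δλ²) = 9740.1 km
Excess = (9740.1 − 9319.7) / 9319.7 = 420.4 / 9319.7 = 4.51% ≈ 4.5%

4.5%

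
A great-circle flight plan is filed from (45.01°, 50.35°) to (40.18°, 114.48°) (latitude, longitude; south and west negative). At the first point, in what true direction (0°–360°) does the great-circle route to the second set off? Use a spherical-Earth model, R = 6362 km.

θ = atan2( sin Δλ·cos φ₂ ,  cos φ₁ sin φ₂ − sin φ₁ cos φ₂ cos Δλ )
  = atan2(+0.6875, +0.2204) = 72.23°

72.2°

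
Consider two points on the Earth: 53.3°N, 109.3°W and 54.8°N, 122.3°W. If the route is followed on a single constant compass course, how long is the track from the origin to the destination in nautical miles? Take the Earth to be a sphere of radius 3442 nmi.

467 nmi

Rhumb course C = atan2(Δλ, Δψ) with Δψ = ln[tan(π/4+φ₂/2)/tan(π/4+φ₁/2)] = +0.0446, Δλ = -0.2269 → C = 281.12°
d = R·|Δφ| / |cos C| = 3442·0.02618 / 0.19288 = 467 nmi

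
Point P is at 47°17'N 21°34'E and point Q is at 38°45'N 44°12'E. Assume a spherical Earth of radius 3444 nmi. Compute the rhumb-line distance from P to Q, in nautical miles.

Rhumb course C = atan2(Δλ, Δψ) with Δψ = ln[tan(π/4+φ₂/2)/tan(π/4+φ₁/2)] = -0.2042, Δλ = +0.3950 → C = 117.34°
d = R·|Δφ| / |cos C| = 3444·0.14893 / 0.45923 = 1117 nmi

1117 nmi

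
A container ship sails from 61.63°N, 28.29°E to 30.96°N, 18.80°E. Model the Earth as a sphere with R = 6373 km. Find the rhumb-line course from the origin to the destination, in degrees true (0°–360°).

Meridional parts: M(φ₁)=+1.3753, M(φ₂)=+0.5687 → ΔM = -0.8066;  Δλ = -0.1656 rad
tan C = Δλ / ΔM = +0.2054 → C = 191.60°

191.6°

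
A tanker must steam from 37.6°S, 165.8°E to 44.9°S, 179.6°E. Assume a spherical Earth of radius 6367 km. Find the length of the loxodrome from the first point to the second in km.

1408 km

Rhumb course C = atan2(Δλ, Δψ) with Δψ = ln[tan(π/4+φ₂/2)/tan(π/4+φ₁/2)] = -0.1698, Δλ = +0.2409 → C = 125.18°
d = R·|Δφ| / |cos C| = 6367·0.12741 / 0.57609 = 1408 km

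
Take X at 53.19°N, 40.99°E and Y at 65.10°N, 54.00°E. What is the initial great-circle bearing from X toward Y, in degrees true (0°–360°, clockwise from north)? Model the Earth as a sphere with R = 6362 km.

θ = atan2( sin Δλ·cos φ₂ ,  cos φ₁ sin φ₂ − sin φ₁ cos φ₂ cos Δλ )
  = atan2(+0.0948, +0.2150) = 23.79°

23.8°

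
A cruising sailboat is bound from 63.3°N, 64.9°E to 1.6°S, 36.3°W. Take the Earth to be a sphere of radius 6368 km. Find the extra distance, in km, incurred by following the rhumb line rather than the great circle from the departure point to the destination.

Great circle: cos σ = sin φ₁ sin φ₂ + cos φ₁ cos φ₂ cos Δλ,  σ = 1.6832 rad → d_gc = 10718.7 km
Rhumb line: Δψ = -1.4663, q = Δφ/Δψ = 0.7725, d_rh = R√(Δφ²+q²Δλ²) = 11292.6 km
Excess = 11292.6 − 10718.7 = 573.9 ≈ 574 km

574 km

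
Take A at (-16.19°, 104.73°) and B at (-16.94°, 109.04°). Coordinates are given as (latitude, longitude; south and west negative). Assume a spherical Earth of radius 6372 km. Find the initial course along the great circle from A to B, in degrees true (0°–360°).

100.9°

N = sin Δλ·cos φ₂ = +0.0719;  D = cos φ₁ sin φ₂ − sin φ₁ cos φ₂ cos Δλ = -0.0138
initial course = atan2(N, D) = 100.90°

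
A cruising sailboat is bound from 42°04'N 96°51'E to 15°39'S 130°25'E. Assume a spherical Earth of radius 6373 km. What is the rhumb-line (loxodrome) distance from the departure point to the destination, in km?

Rhumb course C = atan2(Δλ, Δψ) with Δψ = ln[tan(π/4+φ₂/2)/tan(π/4+φ₁/2)] = -1.0873, Δλ = +0.5858 → C = 151.68°
d = R·|Δφ| / |cos C| = 6373·1.00735 / 0.88035 = 7292 km

7292 km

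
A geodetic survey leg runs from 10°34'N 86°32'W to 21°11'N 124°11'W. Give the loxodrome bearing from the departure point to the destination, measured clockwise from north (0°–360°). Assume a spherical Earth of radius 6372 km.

286.4°

Meridional parts: M(φ₁)=+0.1855, M(φ₂)=+0.3784 → ΔM = +0.1930;  Δλ = -0.6571 rad
tan C = Δλ / ΔM = -3.4054 → C = 286.37°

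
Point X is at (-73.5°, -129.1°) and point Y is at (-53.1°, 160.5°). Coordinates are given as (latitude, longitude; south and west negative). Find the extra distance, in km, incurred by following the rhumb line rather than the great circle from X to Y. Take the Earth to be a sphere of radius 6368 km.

203 km

Great circle: cos σ = sin φ₁ sin φ₂ + cos φ₁ cos φ₂ cos Δλ,  σ = 0.6024 rad → d_gc = 3836.3 km
Rhumb line: Δψ = +0.8333, q = Δφ/Δψ = 0.4273, d_rh = R√(Δφ²+q²Δλ²) = 4039.4 km
Excess = 4039.4 − 3836.3 = 203.1 ≈ 203 km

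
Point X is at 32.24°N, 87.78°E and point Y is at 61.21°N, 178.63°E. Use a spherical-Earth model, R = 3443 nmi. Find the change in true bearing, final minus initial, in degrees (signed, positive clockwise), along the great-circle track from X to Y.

+74.7°

Initial bearing θ₁ = atan2(sin Δλ cos φ₂, cos φ₁ sin φ₂ − sin φ₁ cos φ₂ cos Δλ) = 32.87°
Final bearing θ₂ = (initial bearing from the destination back to the start) + 180° = 107.58°
Δθ = θ₂ − θ₁ = +74.7°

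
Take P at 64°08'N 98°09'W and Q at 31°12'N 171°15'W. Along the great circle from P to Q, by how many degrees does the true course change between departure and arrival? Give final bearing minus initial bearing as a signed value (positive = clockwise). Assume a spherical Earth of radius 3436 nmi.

Initial bearing θ₁ = atan2(sin Δλ cos φ₂, cos φ₁ sin φ₂ − sin φ₁ cos φ₂ cos Δλ) = 270.16°
Final bearing θ₂ = (initial bearing from the destination back to the start) + 180° = 210.67°
Δθ = θ₂ − θ₁ = -59.5°

-59.5°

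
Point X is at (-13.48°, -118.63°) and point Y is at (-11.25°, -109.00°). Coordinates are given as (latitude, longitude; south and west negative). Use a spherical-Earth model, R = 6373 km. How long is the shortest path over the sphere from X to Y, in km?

Haversine: a = sin²(Δφ/2)+cos φ₁ cos φ₂ sin²(Δλ/2) = 0.00710;  σ = 2·atan2(√a,√(1−a))
σ = 9.666° → d = Rσ = 6373·0.16871 = 1075 km

1075 km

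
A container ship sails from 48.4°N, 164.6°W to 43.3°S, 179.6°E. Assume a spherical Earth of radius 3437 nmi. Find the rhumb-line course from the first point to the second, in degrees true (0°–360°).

188.7°

Meridional parts: M(φ₁)=+0.9679, M(φ₂)=-0.8400 → ΔM = -1.8080;  Δλ = -0.2758 rad
tan C = Δλ / ΔM = +0.1525 → C = 188.67°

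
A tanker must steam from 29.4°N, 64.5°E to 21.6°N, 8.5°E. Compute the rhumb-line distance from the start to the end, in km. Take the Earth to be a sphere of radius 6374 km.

5683 km

Δψ = ln[tan(π/4+φ₂/2)/tan(π/4+φ₁/2)] = -0.1510;  Δφ = -0.1361 rad,  Δλ = -0.9774 rad
q = Δφ/Δψ = 0.9016
d = R·√(Δφ² + q²Δλ²) = 6374·0.89163 = 5683 km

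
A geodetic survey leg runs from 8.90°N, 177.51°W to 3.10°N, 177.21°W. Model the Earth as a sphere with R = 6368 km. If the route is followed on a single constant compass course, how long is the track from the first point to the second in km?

645 km

Rhumb course C = atan2(Δλ, Δψ) with Δψ = ln[tan(π/4+φ₂/2)/tan(π/4+φ₁/2)] = -0.1018, Δλ = +0.0052 → C = 177.06°
d = R·|Δφ| / |cos C| = 6368·0.10123 / 0.99868 = 645 km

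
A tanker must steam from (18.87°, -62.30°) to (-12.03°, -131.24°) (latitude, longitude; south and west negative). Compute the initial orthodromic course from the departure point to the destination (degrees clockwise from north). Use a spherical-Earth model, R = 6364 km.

θ = atan2( sin Δλ·cos φ₂ ,  cos φ₁ sin φ₂ − sin φ₁ cos φ₂ cos Δλ )
  = atan2(-0.9127, -0.3109) = 251.19°

251.2°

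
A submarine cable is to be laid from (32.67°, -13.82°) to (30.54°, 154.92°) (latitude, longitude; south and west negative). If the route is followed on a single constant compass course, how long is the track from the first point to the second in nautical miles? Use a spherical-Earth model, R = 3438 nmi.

8623 nmi

Δψ = ln[tan(π/4+φ₂/2)/tan(π/4+φ₁/2)] = -0.0437;  Δφ = -0.0372 rad,  Δλ = +2.9451 rad
q = Δφ/Δψ = 0.8516
d = R·√(Δφ² + q²Δλ²) = 3438·2.50828 = 8623 nmi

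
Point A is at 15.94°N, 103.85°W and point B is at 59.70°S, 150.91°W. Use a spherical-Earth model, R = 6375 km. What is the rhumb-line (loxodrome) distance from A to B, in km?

9475 km

Δψ = ln[tan(π/4+φ₂/2)/tan(π/4+φ₁/2)] = -1.5884;  Δφ = -1.3202 rad,  Δλ = -0.8214 rad
q = Δφ/Δψ = 0.8311
d = R·√(Δφ² + q²Δλ²) = 6375·1.48622 = 9475 km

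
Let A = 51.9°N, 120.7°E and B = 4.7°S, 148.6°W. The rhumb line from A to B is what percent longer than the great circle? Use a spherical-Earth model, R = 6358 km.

2.6%

Great circle: σ = 1.6429 rad → d_gc = Rσ = 10445.3 km
Rhumb: Δφ = -0.9879, Δλ = +1.5830, Δψ = -1.1455, q = Δφ/Δψ = 0.8624 → d_rh = R√(Δφ²+q²Δλ²) = 10714.1 km
Excess = (10714.1 − 10445.3) / 10445.3 = 268.8 / 10445.3 = 2.57% ≈ 2.6%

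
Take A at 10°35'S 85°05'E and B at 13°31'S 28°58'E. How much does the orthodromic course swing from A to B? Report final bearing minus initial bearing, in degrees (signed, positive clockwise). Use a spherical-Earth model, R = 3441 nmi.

Initial bearing θ₁ = atan2(sin Δλ cos φ₂, cos φ₁ sin φ₂ − sin φ₁ cos φ₂ cos Δλ) = 260.84°
Final bearing θ₂ = (initial bearing from the destination back to the start) + 180° = 273.54°
Δθ = θ₂ − θ₁ = +12.7°

+12.7°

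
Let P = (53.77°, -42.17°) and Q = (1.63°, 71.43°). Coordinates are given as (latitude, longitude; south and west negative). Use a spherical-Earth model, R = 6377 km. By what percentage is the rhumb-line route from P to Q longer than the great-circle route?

Great circle: σ = 1.7860 rad → d_gc = Rσ = 11389.5 km
Rhumb: Δφ = -0.9100, Δλ = +1.9827, Δψ = -1.0889, q = Δφ/Δψ = 0.8357 → d_rh = R√(Δφ²+q²Δλ²) = 12055.1 km
Excess = (12055.1 − 11389.5) / 11389.5 = 665.6 / 11389.5 = 5.84% ≈ 5.8%

5.8%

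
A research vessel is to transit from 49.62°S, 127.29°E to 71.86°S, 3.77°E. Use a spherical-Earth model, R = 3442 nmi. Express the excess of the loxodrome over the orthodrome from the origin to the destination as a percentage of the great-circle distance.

Great circle: σ = 0.9116 rad → d_gc = Rσ = 3137.6 nmi
Rhumb: Δφ = -0.3882, Δλ = -2.1558, Δψ = -0.8344, q = Δφ/Δψ = 0.4652 → d_rh = R√(Δφ²+q²Δλ²) = 3701.3 nmi
Excess = (3701.3 − 3137.6) / 3137.6 = 563.7 / 3137.6 = 17.97% ≈ 18.0%

18.0%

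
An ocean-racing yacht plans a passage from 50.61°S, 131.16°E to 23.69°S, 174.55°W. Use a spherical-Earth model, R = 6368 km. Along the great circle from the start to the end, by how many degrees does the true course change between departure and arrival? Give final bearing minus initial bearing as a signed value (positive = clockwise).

Initial bearing θ₁ = atan2(sin Δλ cos φ₂, cos φ₁ sin φ₂ − sin φ₁ cos φ₂ cos Δλ) = 78.00°
Final bearing θ₂ = (initial bearing from the destination back to the start) + 180° = 42.67°
Δθ = θ₂ − θ₁ = -35.3°

-35.3°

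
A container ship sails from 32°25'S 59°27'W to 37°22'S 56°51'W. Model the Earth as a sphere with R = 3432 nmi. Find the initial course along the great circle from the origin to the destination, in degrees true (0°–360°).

157.4°

N = sin Δλ·cos φ₂ = +0.0361;  D = cos φ₁ sin φ₂ − sin φ₁ cos φ₂ cos Δλ = -0.0867
initial course = atan2(N, D) = 157.43°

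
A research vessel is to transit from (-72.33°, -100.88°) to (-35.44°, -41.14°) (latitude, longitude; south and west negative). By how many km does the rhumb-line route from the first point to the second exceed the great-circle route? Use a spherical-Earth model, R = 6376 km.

Great circle: cos σ = sin φ₁ sin φ₂ + cos φ₁ cos φ₂ cos Δλ,  σ = 0.8270 rad → d_gc = 5272.7 km
Rhumb line: Δψ = +1.1993, q = Δφ/Δψ = 0.5369, d_rh = R√(Δφ²+q²Δλ²) = 5439.7 km
Excess = 5439.7 − 5272.7 = 167.0 ≈ 167 km

167 km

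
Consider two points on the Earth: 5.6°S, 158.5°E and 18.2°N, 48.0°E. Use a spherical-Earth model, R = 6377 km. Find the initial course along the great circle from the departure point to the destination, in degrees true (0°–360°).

287.4°

N = sin Δλ·cos φ₂ = -0.8898;  D = cos φ₁ sin φ₂ − sin φ₁ cos φ₂ cos Δλ = +0.2784
initial course = atan2(N, D) = 287.37°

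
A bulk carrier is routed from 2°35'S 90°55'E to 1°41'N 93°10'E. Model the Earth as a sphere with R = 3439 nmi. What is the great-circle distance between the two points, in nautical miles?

290 nmi

cos σ = sin φ₁ sin φ₂ + cos φ₁ cos φ₂ cos Δλ
      = sin(-2.58°)sin(1.68°) + cos(-2.58°)cos(1.68°)cos(2.25°) = 0.9965
σ = 4.823° → d = Rσ = 3439·0.08418 = 290 nmi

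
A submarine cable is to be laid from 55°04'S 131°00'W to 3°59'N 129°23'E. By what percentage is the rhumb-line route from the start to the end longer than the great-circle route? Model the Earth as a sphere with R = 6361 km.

3.8%

Great circle: σ = 1.7238 rad → d_gc = Rσ = 10964.9 km
Rhumb: Δφ = +1.0306, Δλ = -1.7386, Δψ = +1.2258, q = Δφ/Δψ = 0.8407 → d_rh = R√(Δφ²+q²Δλ²) = 11376.9 km
Excess = (11376.9 − 10964.9) / 10964.9 = 412.0 / 10964.9 = 3.76% ≈ 3.8%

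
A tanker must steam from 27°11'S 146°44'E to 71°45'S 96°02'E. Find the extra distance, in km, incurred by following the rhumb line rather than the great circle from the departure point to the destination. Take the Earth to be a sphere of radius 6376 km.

Great circle: cos σ = sin φ₁ sin φ₂ + cos φ₁ cos φ₂ cos Δλ,  σ = 0.9144 rad → d_gc = 5829.9 km
Rhumb line: Δψ = -1.3354, q = Δφ/Δψ = 0.5825, d_rh = R√(Δφ²+q²Δλ²) = 5949.5 km
Excess = 5949.5 − 5829.9 = 119.6 ≈ 120 km

120 km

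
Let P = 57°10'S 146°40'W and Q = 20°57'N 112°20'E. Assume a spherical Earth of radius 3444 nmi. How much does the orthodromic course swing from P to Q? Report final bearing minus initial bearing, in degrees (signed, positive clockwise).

+51.8°

At departure: θ₁ = atan2(sin Δλ cos φ₂, cos φ₁ sin φ₂ − sin φ₁ cos φ₂ cos Δλ) = 272.76°
At arrival: θ₂ = atan2(sin Δλ cos φ₁, −cos φ₂ sin φ₁ + sin φ₂ cos φ₁ cos Δλ) = 324.56°
Δθ = θ₂ − θ₁ = +51.8°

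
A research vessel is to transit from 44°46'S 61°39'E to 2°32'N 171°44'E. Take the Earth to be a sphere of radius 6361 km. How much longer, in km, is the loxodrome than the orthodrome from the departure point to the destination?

399 km

Great circle: cos σ = sin φ₁ sin φ₂ + cos φ₁ cos φ₂ cos Δλ,  σ = 1.8491 rad → d_gc = 11761.9 km
Rhumb line: Δψ = +0.9199, q = Δφ/Δψ = 0.8975, d_rh = R√(Δφ²+q²Δλ²) = 12160.7 km
Excess = 12160.7 − 11761.9 = 398.8 ≈ 399 km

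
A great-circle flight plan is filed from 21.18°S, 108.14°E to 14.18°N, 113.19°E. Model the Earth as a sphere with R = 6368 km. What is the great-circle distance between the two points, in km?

3968 km

cos σ = sin φ₁ sin φ₂ + cos φ₁ cos φ₂ cos Δλ
      = sin(-21.18°)sin(14.18°) + cos(-21.18°)cos(14.18°)cos(5.05°) = 0.8120
σ = 35.706° → d = Rσ = 6368·0.62319 = 3968 km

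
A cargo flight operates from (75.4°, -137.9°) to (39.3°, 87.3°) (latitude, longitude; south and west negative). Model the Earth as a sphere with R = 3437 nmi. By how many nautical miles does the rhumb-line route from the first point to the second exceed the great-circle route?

761 nmi

Great circle: cos σ = sin φ₁ sin φ₂ + cos φ₁ cos φ₂ cos Δλ,  σ = 1.0753 rad → d_gc = 3695.8 nmi
Rhumb line: Δψ = -1.3079, q = Δφ/Δψ = 0.4817, d_rh = R√(Δφ²+q²Δλ²) = 4457.0 nmi
Excess = 4457.0 − 3695.8 = 761.2 ≈ 761 nmi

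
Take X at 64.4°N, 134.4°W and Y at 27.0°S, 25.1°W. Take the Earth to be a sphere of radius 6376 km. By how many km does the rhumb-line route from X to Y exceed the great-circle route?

Great circle: cos σ = sin φ₁ sin φ₂ + cos φ₁ cos φ₂ cos Δλ,  σ = 2.1373 rad → d_gc = 13627.3 km
Rhumb line: Δψ = -1.9717, q = Δφ/Δψ = 0.8091, d_rh = R√(Δφ²+q²Δλ²) = 14152.6 km
Excess = 14152.6 − 13627.3 = 525.3 ≈ 525 km

525 km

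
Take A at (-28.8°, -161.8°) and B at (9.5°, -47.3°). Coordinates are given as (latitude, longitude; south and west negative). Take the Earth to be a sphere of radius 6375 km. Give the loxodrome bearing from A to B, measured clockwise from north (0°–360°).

Meridional parts: M(φ₁)=-0.5253, M(φ₂)=+0.1666 → ΔM = +0.6918;  Δλ = +1.9984 rad
tan C = Δλ / ΔM = +2.8885 → C = 70.90°

70.9°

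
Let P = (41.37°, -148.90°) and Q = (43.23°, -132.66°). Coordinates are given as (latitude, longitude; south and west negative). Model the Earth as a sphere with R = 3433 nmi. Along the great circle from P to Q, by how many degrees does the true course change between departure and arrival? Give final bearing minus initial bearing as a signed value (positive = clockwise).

+11.0°

At departure: θ₁ = atan2(sin Δλ cos φ₂, cos φ₁ sin φ₂ − sin φ₁ cos φ₂ cos Δλ) = 75.77°
At arrival: θ₂ = atan2(sin Δλ cos φ₁, −cos φ₂ sin φ₁ + sin φ₂ cos φ₁ cos Δλ) = 86.74°
Δθ = θ₂ − θ₁ = +11.0°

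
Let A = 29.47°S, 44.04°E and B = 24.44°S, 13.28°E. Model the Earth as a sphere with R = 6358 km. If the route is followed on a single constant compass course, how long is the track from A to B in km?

Rhumb course C = atan2(Δλ, Δψ) with Δψ = ln[tan(π/4+φ₂/2)/tan(π/4+φ₁/2)] = +0.0985, Δλ = -0.5369 → C = 280.40°
d = R·|Δφ| / |cos C| = 6358·0.08779 / 0.18053 = 3092 km

3092 km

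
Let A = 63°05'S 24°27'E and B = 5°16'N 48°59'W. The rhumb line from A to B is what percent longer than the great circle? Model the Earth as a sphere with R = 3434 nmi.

Great circle: σ = 1.5241 rad → d_gc = Rσ = 5233.7 nmi
Rhumb: Δφ = +1.1929, Δλ = -1.2817, Δψ = +1.5220, q = Δφ/Δψ = 0.7838 → d_rh = R√(Δφ²+q²Δλ²) = 5355.4 nmi
Excess = (5355.4 − 5233.7) / 5233.7 = 121.7 / 5233.7 = 2.33% ≈ 2.3%

2.3%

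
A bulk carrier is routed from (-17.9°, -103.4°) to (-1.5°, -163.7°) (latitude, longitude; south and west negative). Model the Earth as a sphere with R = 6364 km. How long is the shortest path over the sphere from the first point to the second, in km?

cos σ = sin φ₁ sin φ₂ + cos φ₁ cos φ₂ cos Δλ
      = sin(-17.90°)sin(-1.50°) + cos(-17.90°)cos(-1.50°)cos(-60.30°) = 0.4794
σ = 61.356° → d = Rσ = 6364·1.07087 = 6815 km

6815 km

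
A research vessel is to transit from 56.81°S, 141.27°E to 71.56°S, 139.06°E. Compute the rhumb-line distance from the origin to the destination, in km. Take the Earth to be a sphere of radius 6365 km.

Rhumb course C = atan2(Δλ, Δψ) with Δψ = ln[tan(π/4+φ₂/2)/tan(π/4+φ₁/2)] = -0.6076, Δλ = -0.0386 → C = 183.63°
d = R·|Δφ| / |cos C| = 6365·0.25744 / 0.99799 = 1642 km

1642 km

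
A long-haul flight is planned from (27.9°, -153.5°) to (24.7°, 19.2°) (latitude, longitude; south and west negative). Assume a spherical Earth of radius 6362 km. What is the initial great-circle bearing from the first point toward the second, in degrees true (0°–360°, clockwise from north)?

θ = atan2( sin Δλ·cos φ₂ ,  cos φ₁ sin φ₂ − sin φ₁ cos φ₂ cos Δλ )
  = atan2(+0.1154, +0.7910) = 8.30°

8.3°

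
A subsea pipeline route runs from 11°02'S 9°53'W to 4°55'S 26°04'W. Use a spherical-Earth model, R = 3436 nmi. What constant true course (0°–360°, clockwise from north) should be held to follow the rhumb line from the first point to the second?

Δψ = ln[tan(π/4+φ₂/2)/tan(π/4+φ₁/2)] = +0.1079
Δλ = -0.2825 rad (taken the short way round)
course = atan2(Δλ, Δψ) = 290.90°

290.9°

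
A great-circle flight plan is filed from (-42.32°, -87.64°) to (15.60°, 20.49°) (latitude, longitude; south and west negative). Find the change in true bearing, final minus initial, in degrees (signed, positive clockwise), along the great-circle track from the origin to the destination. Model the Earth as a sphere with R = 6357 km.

-40.0°

Initial bearing θ₁ = atan2(sin Δλ cos φ₂, cos φ₁ sin φ₂ − sin φ₁ cos φ₂ cos Δλ) = 90.18°
Final bearing θ₂ = (initial bearing from the destination back to the start) + 180° = 50.15°
Δθ = θ₂ − θ₁ = -40.0°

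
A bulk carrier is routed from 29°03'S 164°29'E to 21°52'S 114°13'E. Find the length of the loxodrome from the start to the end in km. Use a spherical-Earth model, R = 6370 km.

Rhumb course C = atan2(Δλ, Δψ) with Δψ = ln[tan(π/4+φ₂/2)/tan(π/4+φ₁/2)] = +0.1390, Δλ = -0.8773 → C = 279.00°
d = R·|Δφ| / |cos C| = 6370·0.12537 / 0.15647 = 5104 km

5104 km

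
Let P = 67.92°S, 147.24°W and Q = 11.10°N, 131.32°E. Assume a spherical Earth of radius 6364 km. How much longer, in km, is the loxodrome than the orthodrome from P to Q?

Great circle: cos σ = sin φ₁ sin φ₂ + cos φ₁ cos φ₂ cos Δλ,  σ = 1.6946 rad → d_gc = 10784.5 km
Rhumb line: Δψ = +1.8292, q = Δφ/Δψ = 0.7540, d_rh = R√(Δφ²+q²Δλ²) = 11115.4 km
Excess = 11115.4 − 10784.5 = 330.9 ≈ 331 km

331 km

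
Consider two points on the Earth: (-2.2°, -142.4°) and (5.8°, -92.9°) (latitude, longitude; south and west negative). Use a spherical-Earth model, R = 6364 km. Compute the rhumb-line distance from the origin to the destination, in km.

5562 km

Δψ = ln[tan(π/4+φ₂/2)/tan(π/4+φ₁/2)] = +0.1398;  Δφ = +0.1396 rad,  Δλ = +0.8639 rad
q = Δφ/Δψ = 0.9987
d = R·√(Δφ² + q²Δλ²) = 6364·0.87403 = 5562 km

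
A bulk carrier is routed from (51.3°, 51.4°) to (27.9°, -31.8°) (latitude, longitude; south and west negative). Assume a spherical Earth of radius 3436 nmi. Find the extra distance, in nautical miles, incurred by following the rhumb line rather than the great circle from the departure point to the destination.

165 nmi

Great circle: cos σ = sin φ₁ sin φ₂ + cos φ₁ cos φ₂ cos Δλ,  σ = 1.1256 rad → d_gc = 3867.6 nmi
Rhumb line: Δψ = -0.5391, q = Δφ/Δψ = 0.7576, d_rh = R√(Δφ²+q²Δλ²) = 4032.3 nmi
Excess = 4032.3 − 3867.6 = 164.7 ≈ 165 nmi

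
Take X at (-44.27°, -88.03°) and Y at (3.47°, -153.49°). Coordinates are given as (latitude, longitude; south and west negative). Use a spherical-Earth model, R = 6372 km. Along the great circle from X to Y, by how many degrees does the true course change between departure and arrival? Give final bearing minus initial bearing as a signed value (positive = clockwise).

+27.5°

At departure: θ₁ = atan2(sin Δλ cos φ₂, cos φ₁ sin φ₂ − sin φ₁ cos φ₂ cos Δλ) = 290.12°
At arrival: θ₂ = atan2(sin Δλ cos φ₁, −cos φ₂ sin φ₁ + sin φ₂ cos φ₁ cos Δλ) = 317.66°
Δθ = θ₂ − θ₁ = +27.5°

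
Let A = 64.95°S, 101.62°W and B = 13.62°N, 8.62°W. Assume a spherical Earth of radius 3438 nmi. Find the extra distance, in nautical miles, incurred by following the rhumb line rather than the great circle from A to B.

224 nmi

Great circle: cos σ = sin φ₁ sin φ₂ + cos φ₁ cos φ₂ cos Δλ,  σ = 1.8079 rad → d_gc = 6215.5 nmi
Rhumb line: Δψ = +1.7444, q = Δφ/Δψ = 0.7861, d_rh = R√(Δφ²+q²Δλ²) = 6439.9 nmi
Excess = 6439.9 − 6215.5 = 224.4 ≈ 224 nmi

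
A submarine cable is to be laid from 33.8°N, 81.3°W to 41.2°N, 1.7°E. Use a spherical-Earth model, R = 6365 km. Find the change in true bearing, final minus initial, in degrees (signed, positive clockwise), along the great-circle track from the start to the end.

At departure: θ₁ = atan2(sin Δλ cos φ₂, cos φ₁ sin φ₂ − sin φ₁ cos φ₂ cos Δλ) = 56.39°
At arrival: θ₂ = atan2(sin Δλ cos φ₁, −cos φ₂ sin φ₁ + sin φ₂ cos φ₁ cos Δλ) = 113.10°
Δθ = θ₂ − θ₁ = +56.7°

+56.7°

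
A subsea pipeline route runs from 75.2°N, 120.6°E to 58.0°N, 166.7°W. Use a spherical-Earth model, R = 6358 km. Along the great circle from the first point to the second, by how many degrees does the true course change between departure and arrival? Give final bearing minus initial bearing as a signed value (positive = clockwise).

Initial bearing θ₁ = atan2(sin Δλ cos φ₂, cos φ₁ sin φ₂ − sin φ₁ cos φ₂ cos Δλ) = 82.76°
Final bearing θ₂ = (initial bearing from the destination back to the start) + 180° = 151.43°
Δθ = θ₂ − θ₁ = +68.7°

+68.7°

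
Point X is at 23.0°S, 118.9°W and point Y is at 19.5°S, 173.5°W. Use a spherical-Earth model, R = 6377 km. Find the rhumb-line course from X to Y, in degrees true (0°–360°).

Meridional parts: M(φ₁)=-0.4127, M(φ₂)=-0.3471 → ΔM = +0.0656;  Δλ = -0.9529 rad
tan C = Δλ / ΔM = -14.5364 → C = 273.94°

273.9°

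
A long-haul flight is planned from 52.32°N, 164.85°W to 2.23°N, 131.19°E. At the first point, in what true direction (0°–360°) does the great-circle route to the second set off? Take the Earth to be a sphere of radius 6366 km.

250.2°

N = sin Δλ·cos φ₂ = -0.8978;  D = cos φ₁ sin φ₂ − sin φ₁ cos φ₂ cos Δλ = -0.3234
initial course = atan2(N, D) = 250.19°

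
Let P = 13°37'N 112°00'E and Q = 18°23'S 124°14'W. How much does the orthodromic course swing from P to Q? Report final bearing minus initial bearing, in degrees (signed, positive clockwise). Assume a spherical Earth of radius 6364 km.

At departure: θ₁ = atan2(sin Δλ cos φ₂, cos φ₁ sin φ₂ − sin φ₁ cos φ₂ cos Δλ) = 103.01°
At arrival: θ₂ = atan2(sin Δλ cos φ₁, −cos φ₂ sin φ₁ + sin φ₂ cos φ₁ cos Δλ) = 93.76°
Δθ = θ₂ − θ₁ = -9.3°

-9.3°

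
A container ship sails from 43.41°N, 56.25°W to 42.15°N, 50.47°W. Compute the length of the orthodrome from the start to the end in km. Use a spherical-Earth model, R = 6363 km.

Haversine: a = sin²(Δφ/2)+cos φ₁ cos φ₂ sin²(Δλ/2) = 0.00149;  σ = 2·atan2(√a,√(1−a))
σ = 4.424° → d = Rσ = 6363·0.07722 = 491 km

491 km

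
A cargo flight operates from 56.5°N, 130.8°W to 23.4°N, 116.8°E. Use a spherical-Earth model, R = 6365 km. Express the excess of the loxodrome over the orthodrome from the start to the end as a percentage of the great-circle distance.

Great circle: σ = 1.4322 rad → d_gc = Rσ = 9116.0 km
Rhumb: Δφ = -0.5777, Δλ = -1.9618, Δψ = -0.7805, q = Δφ/Δψ = 0.7402 → d_rh = R√(Δφ²+q²Δλ²) = 9946.8 km
Excess = (9946.8 − 9116.0) / 9116.0 = 830.8 / 9116.0 = 9.11% ≈ 9.1%

9.1%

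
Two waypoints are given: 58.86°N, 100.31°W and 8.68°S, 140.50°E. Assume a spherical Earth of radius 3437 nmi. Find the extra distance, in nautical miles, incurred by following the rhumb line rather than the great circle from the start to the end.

419 nmi

Great circle: cos σ = sin φ₁ sin φ₂ + cos φ₁ cos φ₂ cos Δλ,  σ = 1.9590 rad → d_gc = 6732.95 nmi
Rhumb line: Δψ = -1.4299, q = Δφ/Δψ = 0.8244, d_rh = R√(Δφ²+q²Δλ²) = 7152.39 nmi
Excess = 7152.39 − 6732.95 = 419.44 ≈ 419 nmi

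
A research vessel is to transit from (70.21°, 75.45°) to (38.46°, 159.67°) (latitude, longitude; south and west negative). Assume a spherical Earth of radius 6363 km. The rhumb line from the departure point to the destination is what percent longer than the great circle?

6.7%

Great circle: σ = 0.9123 rad → d_gc = Rσ = 5804.9 km
Rhumb: Δφ = -0.5541, Δλ = +1.4699, Δψ = -1.0180, q = Δφ/Δψ = 0.5444 → d_rh = R√(Δφ²+q²Δλ²) = 6193.2 km
Excess = (6193.2 − 5804.9) / 5804.9 = 388.3 / 5804.9 = 6.69% ≈ 6.7%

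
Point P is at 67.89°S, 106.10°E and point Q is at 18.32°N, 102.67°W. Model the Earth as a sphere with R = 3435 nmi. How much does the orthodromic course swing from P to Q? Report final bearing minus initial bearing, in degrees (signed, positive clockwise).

-131.9°

At departure: θ₁ = atan2(sin Δλ cos φ₂, cos φ₁ sin φ₂ − sin φ₁ cos φ₂ cos Δλ) = 145.00°
At arrival: θ₂ = atan2(sin Δλ cos φ₁, −cos φ₂ sin φ₁ + sin φ₂ cos φ₁ cos Δλ) = 13.14°
Δθ = θ₂ − θ₁ = -131.9°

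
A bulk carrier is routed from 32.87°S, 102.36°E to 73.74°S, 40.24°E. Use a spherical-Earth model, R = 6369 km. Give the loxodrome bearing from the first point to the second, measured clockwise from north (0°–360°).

Δψ = ln[tan(π/4+φ₂/2)/tan(π/4+φ₁/2)] = -1.3379
Δλ = -1.0842 rad (taken the short way round)
course = atan2(Δλ, Δψ) = 219.02°

219.0°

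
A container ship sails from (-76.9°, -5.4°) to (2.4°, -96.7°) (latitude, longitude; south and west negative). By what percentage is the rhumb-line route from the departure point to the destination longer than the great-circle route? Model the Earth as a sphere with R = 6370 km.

Great circle: σ = 1.6167 rad → d_gc = Rσ = 10298.6 km
Rhumb: Δφ = +1.3840, Δλ = -1.5935, Δψ = +2.2063, q = Δφ/Δψ = 0.6273 → d_rh = R√(Δφ²+q²Δλ²) = 10875.4 km
Excess = (10875.4 − 10298.6) / 10298.6 = 576.8 / 10298.6 = 5.60% ≈ 5.6%

5.6%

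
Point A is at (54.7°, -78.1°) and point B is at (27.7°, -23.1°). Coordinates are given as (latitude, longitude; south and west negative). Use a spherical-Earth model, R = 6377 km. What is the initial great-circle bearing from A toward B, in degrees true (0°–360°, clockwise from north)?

101.4°

N = sin Δλ·cos φ₂ = +0.7253;  D = cos φ₁ sin φ₂ − sin φ₁ cos φ₂ cos Δλ = -0.1459
initial course = atan2(N, D) = 101.37°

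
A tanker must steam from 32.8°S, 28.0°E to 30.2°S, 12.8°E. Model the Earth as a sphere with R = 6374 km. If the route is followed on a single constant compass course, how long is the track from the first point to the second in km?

Rhumb course C = atan2(Δλ, Δψ) with Δψ = ln[tan(π/4+φ₂/2)/tan(π/4+φ₁/2)] = +0.0532, Δλ = -0.2653 → C = 281.35°
d = R·|Δφ| / |cos C| = 6374·0.04538 / 0.19672 = 1470 km

1470 km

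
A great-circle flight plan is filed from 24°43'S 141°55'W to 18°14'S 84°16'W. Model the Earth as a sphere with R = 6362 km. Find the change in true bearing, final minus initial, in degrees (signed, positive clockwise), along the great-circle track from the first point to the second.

Initial bearing θ₁ = atan2(sin Δλ cos φ₂, cos φ₁ sin φ₂ − sin φ₁ cos φ₂ cos Δλ) = 95.11°
Final bearing θ₂ = (initial bearing from the destination back to the start) + 180° = 72.29°
Δθ = θ₂ − θ₁ = -22.8°

-22.8°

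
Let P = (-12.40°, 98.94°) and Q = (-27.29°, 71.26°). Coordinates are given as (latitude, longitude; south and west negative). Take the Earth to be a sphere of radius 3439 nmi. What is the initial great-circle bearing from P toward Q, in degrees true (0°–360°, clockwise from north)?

236.0°

N = sin Δλ·cos φ₂ = -0.4128;  D = cos φ₁ sin φ₂ − sin φ₁ cos φ₂ cos Δλ = -0.2788
initial course = atan2(N, D) = 235.97°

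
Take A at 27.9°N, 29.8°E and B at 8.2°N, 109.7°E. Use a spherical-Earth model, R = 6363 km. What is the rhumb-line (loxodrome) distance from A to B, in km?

Δψ = ln[tan(π/4+φ₂/2)/tan(π/4+φ₁/2)] = -0.3638;  Δφ = -0.3438 rad,  Δλ = +1.3945 rad
q = Δφ/Δψ = 0.9451
d = R·√(Δφ² + q²Δλ²) = 6363·1.36205 = 8667 km

8667 km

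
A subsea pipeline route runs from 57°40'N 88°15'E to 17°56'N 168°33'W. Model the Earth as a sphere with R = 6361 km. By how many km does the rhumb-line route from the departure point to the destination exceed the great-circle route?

625 km

Great circle: cos σ = sin φ₁ sin φ₂ + cos φ₁ cos φ₂ cos Δλ,  σ = 1.4263 rad → d_gc = 9072.8 km
Rhumb line: Δψ = -0.9200, q = Δφ/Δψ = 0.7538, d_rh = R√(Δφ²+q²Δλ²) = 9697.7 km
Excess = 9697.7 − 9072.8 = 624.9 ≈ 625 km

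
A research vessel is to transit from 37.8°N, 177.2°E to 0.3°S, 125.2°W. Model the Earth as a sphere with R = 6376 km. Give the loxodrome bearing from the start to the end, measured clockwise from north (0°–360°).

Δψ = ln[tan(π/4+φ₂/2)/tan(π/4+φ₁/2)] = -0.7188
Δλ = +1.0053 rad (taken the short way round)
course = atan2(Δλ, Δψ) = 125.56°

125.6°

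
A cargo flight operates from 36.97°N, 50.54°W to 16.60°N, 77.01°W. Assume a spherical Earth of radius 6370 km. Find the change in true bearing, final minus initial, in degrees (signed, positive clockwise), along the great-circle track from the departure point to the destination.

At departure: θ₁ = atan2(sin Δλ cos φ₂, cos φ₁ sin φ₂ − sin φ₁ cos φ₂ cos Δλ) = 236.04°
At arrival: θ₂ = atan2(sin Δλ cos φ₁, −cos φ₂ sin φ₁ + sin φ₂ cos φ₁ cos Δλ) = 223.75°
Δθ = θ₂ − θ₁ = -12.3°

-12.3°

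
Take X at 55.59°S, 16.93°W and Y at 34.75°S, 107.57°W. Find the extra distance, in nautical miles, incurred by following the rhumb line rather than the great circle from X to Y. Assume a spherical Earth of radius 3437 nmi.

234 nmi

Great circle: cos σ = sin φ₁ sin φ₂ + cos φ₁ cos φ₂ cos Δλ,  σ = 1.0871 rad → d_gc = 3736.3 nmi
Rhumb line: Δψ = +0.5248, q = Δφ/Δψ = 0.6931, d_rh = R√(Δφ²+q²Δλ²) = 3970.3 nmi
Excess = 3970.3 − 3736.3 = 234.0 ≈ 234 nmi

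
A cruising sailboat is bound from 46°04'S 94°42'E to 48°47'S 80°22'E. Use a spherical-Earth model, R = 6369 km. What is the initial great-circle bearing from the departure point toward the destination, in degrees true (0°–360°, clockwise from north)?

θ = atan2( sin Δλ·cos φ₂ ,  cos φ₁ sin φ₂ − sin φ₁ cos φ₂ cos Δλ )
  = atan2(-0.1631, -0.0622) = 249.14°

249.1°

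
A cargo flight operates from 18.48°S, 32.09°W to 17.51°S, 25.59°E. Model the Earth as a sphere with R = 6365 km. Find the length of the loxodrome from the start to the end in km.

6095 km

Δψ = ln[tan(π/4+φ₂/2)/tan(π/4+φ₁/2)] = +0.0178;  Δφ = +0.0169 rad,  Δλ = +1.0067 rad
q = Δφ/Δψ = 0.9511
d = R·√(Δφ² + q²Δλ²) = 6365·0.95760 = 6095 km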